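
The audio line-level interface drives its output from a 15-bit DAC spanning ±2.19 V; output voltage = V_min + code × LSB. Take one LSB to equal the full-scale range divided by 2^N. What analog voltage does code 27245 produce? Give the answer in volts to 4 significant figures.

1.452 V

Span: 2.19 V − (-2.19 V) = 4.38 V. LSB = 4.38 V / 2^15.
V_out = -2.19 + 27245 × (4.38/32768) V
      = -2.19 + 3.64176 = 1.45176 V.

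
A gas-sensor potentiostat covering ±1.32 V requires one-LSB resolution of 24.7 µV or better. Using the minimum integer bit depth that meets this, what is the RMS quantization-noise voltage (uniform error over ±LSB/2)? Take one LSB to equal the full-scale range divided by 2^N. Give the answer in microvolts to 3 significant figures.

5.81 µV

Range = 1.32 − (-1.32) = 2.64 V.
Required number of levels: 2.64/24.7 µV = 106880; smallest N with 2^N ≥ that is 17.
LSB = 2.64 V ÷ 2^17 = 2.64/131072 V = 20.142 µV.
σ_q = LSB/√12 = 20.142 µV/3.4641 = 5.81 µV.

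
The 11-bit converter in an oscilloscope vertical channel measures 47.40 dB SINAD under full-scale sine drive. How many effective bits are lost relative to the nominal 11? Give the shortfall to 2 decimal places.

3.42 bits

N_eff = (47.40 − 1.76)/6.02 = 7.5814 bits.
11 − 7.5814 = 3.42 bits below nominal.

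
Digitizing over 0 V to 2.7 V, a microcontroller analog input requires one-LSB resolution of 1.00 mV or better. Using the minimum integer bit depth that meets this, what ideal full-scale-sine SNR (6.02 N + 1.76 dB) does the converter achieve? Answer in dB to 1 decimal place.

Full-scale range = 2.7 V.
Required number of levels: 2.7/1.00 mV = 2700.0; smallest N with 2^N ≥ that is 12.
Ideal SNR at N = 12: 6.02·12 + 1.76 = 74.0 dB.

74.0 dB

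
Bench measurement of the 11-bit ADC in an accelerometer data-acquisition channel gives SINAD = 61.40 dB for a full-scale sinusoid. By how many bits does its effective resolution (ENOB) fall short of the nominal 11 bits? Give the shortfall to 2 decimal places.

1.09 bits

ENOB = (SINAD − 1.76)/6.02 = (61.40 − 1.76)/6.02 = 9.9070 bits.
Shortfall = 11 − 9.9070 = 1.0930 bits.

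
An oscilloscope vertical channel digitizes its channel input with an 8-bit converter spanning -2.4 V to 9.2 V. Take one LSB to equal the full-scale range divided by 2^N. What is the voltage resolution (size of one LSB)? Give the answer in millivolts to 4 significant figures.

45.31 mV

Range = 9.2 − (-2.4) = 11.6 V.
There are 2^8 = 256 steps.
One LSB is 11.6 V / 256 = 45.31 mV.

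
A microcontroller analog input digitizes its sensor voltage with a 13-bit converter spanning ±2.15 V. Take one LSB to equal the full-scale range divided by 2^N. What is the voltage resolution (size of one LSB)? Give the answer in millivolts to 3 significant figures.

Span: 2.15 V − (-2.15 V) = 4.3 V.
There are 2^13 = 8192 steps.
Step size = 4.3/8192 V = 0.525 mV.

0.525 mV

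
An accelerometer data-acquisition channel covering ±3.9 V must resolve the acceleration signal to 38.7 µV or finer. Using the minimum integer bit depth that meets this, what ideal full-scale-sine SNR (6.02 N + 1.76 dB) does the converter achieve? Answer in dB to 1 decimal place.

Span: 3.9 V − (-3.9 V) = 7.8 V.
Levels needed ≥ 7.8/38.7 µV = 201600. 2^18 = 262144 suffices, so N_min = 18.
6.02(18) + 1.76 = 110.12 dB.

110.1 dB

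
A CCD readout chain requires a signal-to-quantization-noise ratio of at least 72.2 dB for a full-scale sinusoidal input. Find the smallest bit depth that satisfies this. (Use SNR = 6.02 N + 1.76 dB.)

6.02 N + 1.76 ≥ 72.2 gives N ≥ 11.701, so the minimum integer is 12.

12 bits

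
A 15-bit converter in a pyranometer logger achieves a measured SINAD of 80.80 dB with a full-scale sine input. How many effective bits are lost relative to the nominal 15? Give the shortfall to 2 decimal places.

N_eff = (80.80 − 1.76)/6.02 = 13.1296 bits.
15 − 13.1296 = 1.87 bits below nominal.

1.87 bits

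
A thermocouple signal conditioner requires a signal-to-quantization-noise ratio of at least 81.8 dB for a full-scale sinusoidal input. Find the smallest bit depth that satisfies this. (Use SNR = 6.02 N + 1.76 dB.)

14 bits

Required N = ⌈(81.8 − 1.76)/6.02⌉ = ⌈13.296⌉ = 14.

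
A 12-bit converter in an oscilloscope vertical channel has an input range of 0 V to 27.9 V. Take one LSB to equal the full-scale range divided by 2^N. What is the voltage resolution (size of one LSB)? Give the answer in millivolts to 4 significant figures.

6.812 mV

V_FS = 27.9 V.
There are 2^12 = 4096 steps.
LSB = 27.9 V ÷ 2^12 = 27.9/4096 V = 6.812 mV.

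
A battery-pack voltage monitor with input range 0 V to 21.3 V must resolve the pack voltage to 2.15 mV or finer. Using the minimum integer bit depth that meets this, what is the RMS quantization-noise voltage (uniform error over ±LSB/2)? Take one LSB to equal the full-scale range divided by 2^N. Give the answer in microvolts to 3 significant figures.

375 µV

Span = 21.3 V.
Required number of levels: 21.3/2.15 mV = 9907.0; smallest N with 2^N ≥ that is 14.
LSB = 21.3 V / 2^14 = 1.3000 mV.
σ_q = LSB/√12 = 1.3000 mV/3.4641 = 375 µV.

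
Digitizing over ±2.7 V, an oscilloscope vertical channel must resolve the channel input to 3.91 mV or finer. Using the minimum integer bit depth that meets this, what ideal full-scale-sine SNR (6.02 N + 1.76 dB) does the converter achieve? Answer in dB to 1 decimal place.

Range = 2.7 − (-2.7) = 5.4 V.
Need 2^N ≥ 5.4 V / 3.91 mV = 1381 → N_min = 11.
SNR = 6.02 × 11 + 1.76 = 67.98 dB.

68.0 dB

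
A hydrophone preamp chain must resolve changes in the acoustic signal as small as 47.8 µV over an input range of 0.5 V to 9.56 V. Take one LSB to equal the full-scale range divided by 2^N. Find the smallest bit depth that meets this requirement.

18 bits

Span: 9.56 V − (0.5 V) = 9.06 V.
Required number of levels: 9.06/47.8 µV = 189540; smallest N with 2^N ≥ that is 18.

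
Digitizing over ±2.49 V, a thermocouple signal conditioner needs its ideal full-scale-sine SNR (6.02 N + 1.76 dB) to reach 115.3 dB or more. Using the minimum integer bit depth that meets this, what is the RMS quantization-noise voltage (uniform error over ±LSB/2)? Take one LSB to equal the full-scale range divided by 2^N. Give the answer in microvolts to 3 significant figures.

2.74 µV

Range = 2.49 − (-2.49) = 4.98 V.
N ≥ (115.3 − 1.76)/6.02 = 18.860 → N_min = 19.
One LSB is 4.98 V / 524288 = 9.4986 µV.
σ_q = LSB/√12 = 9.4986 µV/3.4641 = 2.74 µV.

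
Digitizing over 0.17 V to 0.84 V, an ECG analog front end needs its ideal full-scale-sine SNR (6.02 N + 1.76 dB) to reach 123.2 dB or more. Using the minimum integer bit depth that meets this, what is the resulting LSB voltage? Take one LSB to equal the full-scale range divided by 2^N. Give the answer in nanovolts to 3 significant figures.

The full-scale span is 0.84 − (0.17) = 0.67 V.
Solving 6.02 N ≥ 123.2 − 1.76: N ≥ 20.173. Round up → N = 21.
One LSB is 0.67 V / 2097152 = 319 nV.

319 nV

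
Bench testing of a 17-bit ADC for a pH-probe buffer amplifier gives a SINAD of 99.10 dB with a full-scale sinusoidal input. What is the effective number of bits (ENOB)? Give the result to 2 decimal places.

Inverting SNR = 6.02 N + 1.76: N_eff = (99.10 − 1.76)/6.02 = 16.1694.

16.17 bits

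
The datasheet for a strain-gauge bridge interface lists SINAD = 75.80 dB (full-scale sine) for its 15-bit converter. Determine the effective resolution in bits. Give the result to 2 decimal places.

ENOB = (75.80 − 1.76)/6.02 = 12.2990 bits.

12.30 bits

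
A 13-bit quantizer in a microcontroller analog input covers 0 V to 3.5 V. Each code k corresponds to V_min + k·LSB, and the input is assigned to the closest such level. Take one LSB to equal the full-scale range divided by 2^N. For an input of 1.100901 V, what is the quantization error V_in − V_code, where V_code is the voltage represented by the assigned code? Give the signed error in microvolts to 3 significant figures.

V_FS = 3.5 V. LSB = 3.5 V / 2^13 ≈ 427.2 µV.
(V_in − V_min)/LSB = (1.100901 − (0)) × 8192/3.5 = 2576.7374 → nearest code k = 2577.
Reconstructed level: 0 + 2577 × 3.5/8192 V = 1.101013184 V.
Error = V_in − V_code = 1.100901 − (1.101013184) = −112 µV.

−112 µV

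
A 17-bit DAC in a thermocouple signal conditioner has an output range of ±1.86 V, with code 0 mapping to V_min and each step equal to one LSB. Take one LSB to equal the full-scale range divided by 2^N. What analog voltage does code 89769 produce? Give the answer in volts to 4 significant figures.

0.6878 V

Range = 1.86 − (-1.86) = 3.72 V. LSB = 3.72 V / 2^17.
V_out = V_min + code × LSB = -1.86 V + 89769 × 3.72 V / 131072
      = -1.86 V + 2.54777 V = 0.687765 V.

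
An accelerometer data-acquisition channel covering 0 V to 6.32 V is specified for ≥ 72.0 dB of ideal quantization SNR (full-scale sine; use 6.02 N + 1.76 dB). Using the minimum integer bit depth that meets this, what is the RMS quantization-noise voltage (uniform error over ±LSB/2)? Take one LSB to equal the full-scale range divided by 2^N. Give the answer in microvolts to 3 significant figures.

445 µV

Full-scale range = 6.32 V.
N ≥ (72.0 − 1.76)/6.02 = 11.668 → N_min = 12.
One LSB is 6.32 V / 4096 = 1.5430 mV.
RMS noise = LSB/√12 = 445 µV.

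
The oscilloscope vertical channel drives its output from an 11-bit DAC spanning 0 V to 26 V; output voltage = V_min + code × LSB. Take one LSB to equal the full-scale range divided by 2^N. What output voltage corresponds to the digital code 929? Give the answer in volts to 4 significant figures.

11.79 V

V_FS = 26 V. LSB = 26 V / 2^11.
V_out = 0 + 929 × (26/2048) V
      = 0 + 11.7939 = 11.7939 V.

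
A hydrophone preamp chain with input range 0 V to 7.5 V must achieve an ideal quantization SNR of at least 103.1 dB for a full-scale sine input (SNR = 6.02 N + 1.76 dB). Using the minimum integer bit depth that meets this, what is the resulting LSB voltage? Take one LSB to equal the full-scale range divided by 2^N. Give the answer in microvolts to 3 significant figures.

Range is 7.5 V.
N ≥ (103.1 − 1.76)/6.02 = 16.834 → N_min = 17.
One LSB is 7.5 V / 131072 = 57.2 µV.

57.2 µV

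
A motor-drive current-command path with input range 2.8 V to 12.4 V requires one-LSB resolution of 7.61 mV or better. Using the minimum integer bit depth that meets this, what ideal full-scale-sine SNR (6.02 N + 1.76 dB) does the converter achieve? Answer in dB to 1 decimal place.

68.0 dB

The full-scale span is 12.4 − (2.8) = 9.6 V.
9.6 V / 7.61 mV = 1261. Since 2^10 = 1024 and 2^11 = 2048, N = 11.
6.02(11) + 1.76 = 67.98 dB.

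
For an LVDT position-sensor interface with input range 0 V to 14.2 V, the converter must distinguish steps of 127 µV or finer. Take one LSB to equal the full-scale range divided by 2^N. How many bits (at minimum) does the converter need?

Full-scale range = 14.2 V.
Required number of levels: 14.2/127 µV = 111810; smallest N with 2^N ≥ that is 17.

17 bits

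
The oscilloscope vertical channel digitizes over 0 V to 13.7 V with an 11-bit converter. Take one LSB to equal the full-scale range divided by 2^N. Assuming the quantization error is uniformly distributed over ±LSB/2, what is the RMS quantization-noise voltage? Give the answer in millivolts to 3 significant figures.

Span = 13.7 V.
One LSB is 13.7 V / 2048 = 6.6895 mV.
RMS of a uniform error over width LSB is LSB/√12 = 1.93 mV.

1.93 mV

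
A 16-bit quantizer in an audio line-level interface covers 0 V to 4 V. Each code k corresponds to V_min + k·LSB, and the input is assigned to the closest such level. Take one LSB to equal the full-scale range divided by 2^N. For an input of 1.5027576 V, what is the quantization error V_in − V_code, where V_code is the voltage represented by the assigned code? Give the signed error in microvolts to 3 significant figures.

Full-scale range = 4 V. LSB = 4 V / 2^16 ≈ 61.04 µV.
(V_in − V_min)/LSB = (1.5027576 − (0)) × 65536/4 = 24621.1805 → nearest code k = 24621.
Reconstructed level: 0 + 24621 × 4/65536 V = 1.5027465820 V.
V_in − V_code = 1.5027576 − (1.5027465820) = +11.0 µV.

+11.0 µV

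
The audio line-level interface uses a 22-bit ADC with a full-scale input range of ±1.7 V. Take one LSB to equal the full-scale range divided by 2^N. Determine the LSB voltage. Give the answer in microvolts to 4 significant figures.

Full-scale range = 1.7 V − (-1.7 V) = 3.4 V.
Number of codes = 2^22 = 4194304.
LSB = 3.4 V ÷ 2^22 = 3.4/4194304 V = 0.8106 µV.

0.8106 µV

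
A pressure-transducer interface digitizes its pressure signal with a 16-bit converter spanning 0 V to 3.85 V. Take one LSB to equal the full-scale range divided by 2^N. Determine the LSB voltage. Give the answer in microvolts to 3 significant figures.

58.7 µV

Span = 3.85 V.
2^16 = 65536 levels.
LSB = 3.85 V ÷ 2^16 = 3.85/65536 V = 58.7 µV.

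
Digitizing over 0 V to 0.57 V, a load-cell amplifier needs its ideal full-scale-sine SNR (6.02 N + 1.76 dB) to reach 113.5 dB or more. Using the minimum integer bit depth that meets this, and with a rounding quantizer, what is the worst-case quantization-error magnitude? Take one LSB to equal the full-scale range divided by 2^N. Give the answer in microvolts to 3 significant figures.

Range is 0.57 V.
6.02 N + 1.76 ≥ 113.5 gives N ≥ 18.561, so the minimum integer is 19.
Step size = 0.57/524288 V = 1.0872 µV.
Max error for round-to-nearest is LSB/2 = 0.544 µV.

0.544 µV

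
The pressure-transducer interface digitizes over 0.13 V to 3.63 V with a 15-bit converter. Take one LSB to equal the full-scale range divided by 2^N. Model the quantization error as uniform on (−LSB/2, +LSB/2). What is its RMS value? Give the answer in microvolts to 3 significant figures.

The full-scale span is 3.63 − (0.13) = 3.5 V.
LSB = 3.5 V ÷ 2^15 = 3.5/32768 V = 106.81 µV.
RMS of a uniform error over width LSB is LSB/√12 = 30.8 µV.

30.8 µV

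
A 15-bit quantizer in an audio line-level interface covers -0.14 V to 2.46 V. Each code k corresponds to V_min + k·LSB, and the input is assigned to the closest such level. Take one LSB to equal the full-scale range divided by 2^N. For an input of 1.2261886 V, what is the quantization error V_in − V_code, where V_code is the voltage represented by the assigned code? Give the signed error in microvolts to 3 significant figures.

+14.3 µV

Range = 2.46 − (-0.14) = 2.6 V. LSB = 2.6 V / 2^15 ≈ 79.35 µV.
(1.2261886 − (-0.14)) / LSB = 1.3661886 × 32768/2.6 = 17218.1800. Nearest integer: k = 17218.
Reconstructed level: -0.14 + 17218 × 2.6/32768 V = 1.2261743164 V.
e = 1.2261886 − (1.2261743164) = +14.3 µV.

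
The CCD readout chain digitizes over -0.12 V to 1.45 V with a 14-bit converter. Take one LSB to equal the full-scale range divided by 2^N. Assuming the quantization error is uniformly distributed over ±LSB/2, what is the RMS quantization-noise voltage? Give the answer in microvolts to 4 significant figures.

Range = 1.45 − (-0.12) = 1.57 V.
LSB = 1.57 V ÷ 2^14 = 1.57/16384 V = 95.8252 µV.
For a uniform distribution on [−LSB/2, +LSB/2], V_rms = LSB/√12 = 95.8252 µV/3.4641 = 27.66 µV.

27.66 µV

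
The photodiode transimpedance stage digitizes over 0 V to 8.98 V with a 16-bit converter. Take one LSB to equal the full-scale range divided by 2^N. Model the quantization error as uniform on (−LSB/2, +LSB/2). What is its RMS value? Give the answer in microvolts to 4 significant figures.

Full-scale range = 8.98 V.
Step size = 8.98/65536 V = 137.024 µV.
For a uniform distribution on [−LSB/2, +LSB/2], V_rms = LSB/√12 = 137.024 µV/3.4641 = 39.56 µV.

39.56 µV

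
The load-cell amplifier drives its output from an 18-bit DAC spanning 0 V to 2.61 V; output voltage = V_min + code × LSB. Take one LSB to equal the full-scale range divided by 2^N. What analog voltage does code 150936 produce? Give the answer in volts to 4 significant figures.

V_FS = 2.61 V. LSB = 2.61 V / 2^18.
V_out = V_min + code × LSB = 0 V + 150936 × 2.61 V / 262144
      = 0 V + 1.50277 V = 1.50277 V.

1.503 V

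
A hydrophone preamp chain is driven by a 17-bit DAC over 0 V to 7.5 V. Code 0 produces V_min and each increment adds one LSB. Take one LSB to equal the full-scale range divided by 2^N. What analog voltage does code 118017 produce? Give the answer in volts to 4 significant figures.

6.753 V

V_FS = 7.5 V. LSB = 7.5 V / 2^17.
V_out = 0 + 118017 × (7.5/131072) V
      = 0 + 6.75299 = 6.75299 V.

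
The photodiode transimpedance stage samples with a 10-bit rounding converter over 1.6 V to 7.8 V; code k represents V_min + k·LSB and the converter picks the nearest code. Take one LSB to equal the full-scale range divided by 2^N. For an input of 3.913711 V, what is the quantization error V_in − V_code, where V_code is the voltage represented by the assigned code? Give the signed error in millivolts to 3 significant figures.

Span: 7.8 V − (1.6 V) = 6.2 V. LSB = 6.2 V / 2^10 ≈ 6.055 mV.
(3.913711 − (1.6)) / LSB = 2.313711 × 1024/6.2 = 382.1355. Nearest integer: k = 382.
V_code = V_min + k × range/2^10 = 1.6 + 382 × 6.2/1024 = 3.912890625 V.
Error = V_in − V_code = 3.913711 − (3.912890625) = +0.820 mV.

+0.820 mV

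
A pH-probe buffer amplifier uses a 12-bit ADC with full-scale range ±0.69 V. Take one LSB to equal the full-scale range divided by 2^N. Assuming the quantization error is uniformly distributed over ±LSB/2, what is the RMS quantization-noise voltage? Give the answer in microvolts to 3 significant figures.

Range = 0.69 − (-0.69) = 1.38 V.
LSB = 1.38 V / 2^12 = 336.91 µV.
For a uniform distribution on [−LSB/2, +LSB/2], V_rms = LSB/√12 = 336.91 µV/3.4641 = 97.3 µV.

97.3 µV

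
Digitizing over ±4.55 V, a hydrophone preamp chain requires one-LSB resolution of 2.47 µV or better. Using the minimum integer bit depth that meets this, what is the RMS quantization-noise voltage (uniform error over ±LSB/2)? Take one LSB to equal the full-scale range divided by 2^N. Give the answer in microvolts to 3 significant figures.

The full-scale span is 4.55 − (-4.55) = 9.1 V.
Need 2^N ≥ 9.1 V / 2.47 µV = 3.684e6 → N_min = 22.
Step size = 9.1/4194304 V = 2.1696 µV.
V_rms = LSB/√12 = 0.626 µV.

0.626 µV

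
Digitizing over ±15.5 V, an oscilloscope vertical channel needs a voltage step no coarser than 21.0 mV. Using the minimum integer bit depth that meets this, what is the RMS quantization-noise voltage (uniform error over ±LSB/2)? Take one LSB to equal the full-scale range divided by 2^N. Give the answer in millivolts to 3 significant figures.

Full-scale range = 15.5 V − (-15.5 V) = 31 V.
Required number of levels: 31/21.0 mV = 1476.2; smallest N with 2^N ≥ that is 11.
LSB = 31 V / 2^11 = 15.137 mV.
V_rms = LSB/√12 = 4.37 mV.

4.37 mV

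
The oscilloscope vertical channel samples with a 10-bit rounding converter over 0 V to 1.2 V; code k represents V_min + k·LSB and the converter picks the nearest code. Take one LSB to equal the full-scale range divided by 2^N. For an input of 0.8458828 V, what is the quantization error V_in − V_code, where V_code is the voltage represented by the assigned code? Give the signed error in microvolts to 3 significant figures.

−211 µV

Range is 1.2 V. LSB = 1.2 V / 2^10 ≈ 1.172 mV.
(0.8458828 − (0)) / LSB = 0.8458828 × 1024/1.2 = 721.8200. Nearest integer: k = 722.
V_code = V_min + k × range/2^10 = 0 + 722 × 1.2/1024 = 0.8460937500 V.
V_in − V_code = 0.8458828 − (0.8460937500) = −211 µV.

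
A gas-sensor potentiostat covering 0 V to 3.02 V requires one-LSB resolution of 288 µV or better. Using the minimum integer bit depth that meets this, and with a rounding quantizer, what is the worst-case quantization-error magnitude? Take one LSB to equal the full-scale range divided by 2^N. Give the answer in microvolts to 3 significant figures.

V_FS = 3.02 V.
Need 2^N ≥ 3.02 V / 288 µV = 10490 → N_min = 14.
Step size = 3.02/16384 V = 184.33 µV.
|e|_max = LSB/2 = 92.2 µV.

92.2 µV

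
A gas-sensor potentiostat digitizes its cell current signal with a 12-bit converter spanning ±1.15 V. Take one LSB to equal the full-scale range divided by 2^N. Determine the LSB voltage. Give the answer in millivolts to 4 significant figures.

0.5615 mV

Span: 1.15 V − (-1.15 V) = 2.3 V.
Number of codes = 2^12 = 4096.
One LSB is 2.3 V / 4096 = 0.5615 mV.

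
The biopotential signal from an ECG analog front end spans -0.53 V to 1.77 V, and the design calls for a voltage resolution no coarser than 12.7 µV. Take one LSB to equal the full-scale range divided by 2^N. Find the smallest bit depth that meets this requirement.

Range = 1.77 − (-0.53) = 2.3 V.
Levels needed ≥ 2.3/12.7 µV = 181100. 2^18 = 262144 suffices, so N_min = 18.

18 bits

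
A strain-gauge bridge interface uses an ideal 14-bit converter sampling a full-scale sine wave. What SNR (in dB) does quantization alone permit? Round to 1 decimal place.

86.0 dB

Ideal quantization SNR: 6.02 × 14 + 1.76 dB = 86.0 dB.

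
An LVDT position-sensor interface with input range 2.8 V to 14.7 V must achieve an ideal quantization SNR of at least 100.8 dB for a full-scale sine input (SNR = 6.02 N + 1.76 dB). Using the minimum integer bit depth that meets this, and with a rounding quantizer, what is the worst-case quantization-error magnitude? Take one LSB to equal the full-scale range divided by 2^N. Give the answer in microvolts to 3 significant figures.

45.4 µV

Range = 14.7 − (2.8) = 11.9 V.
Solving 6.02 N ≥ 100.8 − 1.76: N ≥ 16.452. Round up → N = 17.
One LSB is 11.9 V / 131072 = 90.790 µV.
Half an LSB is 45.4 µV.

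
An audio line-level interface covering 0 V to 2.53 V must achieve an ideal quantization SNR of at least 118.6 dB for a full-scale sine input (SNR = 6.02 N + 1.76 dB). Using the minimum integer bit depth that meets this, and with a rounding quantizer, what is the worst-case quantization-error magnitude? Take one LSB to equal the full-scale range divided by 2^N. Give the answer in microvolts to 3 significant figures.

1.21 µV

V_FS = 2.53 V.
N ≥ (118.6 − 1.76)/6.02 = 19.409 → N_min = 20.
Step size = 2.53/1048576 V = 2.4128 µV.
Half an LSB is 1.21 µV.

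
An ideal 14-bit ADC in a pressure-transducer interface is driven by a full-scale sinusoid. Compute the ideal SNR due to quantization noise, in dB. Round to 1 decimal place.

86.0 dB

SNR = 6.02·14 + 1.76 = 86.04 dB.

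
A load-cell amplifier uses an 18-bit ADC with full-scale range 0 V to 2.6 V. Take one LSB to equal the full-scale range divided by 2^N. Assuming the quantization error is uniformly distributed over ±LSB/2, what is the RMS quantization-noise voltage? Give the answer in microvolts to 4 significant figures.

Full-scale range = 2.6 V.
Step size = 2.6/262144 V = 9.91821 µV.
RMS of a uniform error over width LSB is LSB/√12 = 2.863 µV.

2.863 µV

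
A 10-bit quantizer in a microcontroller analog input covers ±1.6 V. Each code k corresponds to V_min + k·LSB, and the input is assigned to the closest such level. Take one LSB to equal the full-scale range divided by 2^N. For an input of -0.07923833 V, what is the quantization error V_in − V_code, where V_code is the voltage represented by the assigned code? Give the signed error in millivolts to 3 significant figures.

−1.11 mV

Full-scale range = 1.6 V − (-1.6 V) = 3.2 V. LSB = 3.2 V / 2^10 ≈ 3.125 mV.
Position in LSBs: (-0.07923833 − (-1.6)) × 1024/3.2 = 486.6437; rounding gives k = 487.
Reconstructed level: -1.6 + 487 × 3.2/1024 V = -0.07812500000 V.
V_in − V_code = -0.07923833 − (-0.07812500000) = −1.11 mV.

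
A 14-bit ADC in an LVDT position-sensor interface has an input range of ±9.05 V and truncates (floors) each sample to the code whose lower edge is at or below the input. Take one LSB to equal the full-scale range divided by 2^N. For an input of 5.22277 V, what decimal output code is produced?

Span: 9.05 V − (-9.05 V) = 18.1 V. LSB = 18.1 V / 2^14 ≈ 1.105 mV.
code = ⌊(V_in − V_min)/LSB⌋ = ⌊(V_in − V_min) × 2^14 / range⌋
     = ⌊(5.22277 − (-9.05)) × 16384 / 18.1⌋ = ⌊14.27277 × 16384/18.1⌋
     = ⌊12919.617⌋ = 12919.

12919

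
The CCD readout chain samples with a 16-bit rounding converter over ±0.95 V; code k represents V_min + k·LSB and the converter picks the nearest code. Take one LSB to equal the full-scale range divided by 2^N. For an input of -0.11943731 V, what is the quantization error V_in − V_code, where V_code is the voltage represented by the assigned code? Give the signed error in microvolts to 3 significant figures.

Span: 0.95 V − (-0.95 V) = 1.9 V. LSB = 1.9 V / 2^16 ≈ 28.99 µV.
(-0.11943731 − (-0.95)) / LSB = 0.83056269 × 65536/1.9 = 28648.2929. Nearest integer: k = 28648.
V_code = -0.95 + (28648/65536) × 1.9 = -0.11944580078 V.
V_in − V_code = -0.11943731 − (-0.11944580078) = +8.49 µV.

+8.49 µV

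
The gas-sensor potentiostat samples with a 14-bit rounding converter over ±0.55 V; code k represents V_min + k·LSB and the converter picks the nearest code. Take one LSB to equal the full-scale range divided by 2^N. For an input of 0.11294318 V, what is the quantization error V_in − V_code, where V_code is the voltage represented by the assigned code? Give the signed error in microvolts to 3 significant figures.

+15.9 µV

The full-scale span is 0.55 − (-0.55) = 1.1 V. LSB = 1.1 V / 2^14 ≈ 67.14 µV.
(0.11294318 − (-0.55)) / LSB = 0.66294318 × 16384/1.1 = 9874.2373. Nearest integer: k = 9874.
V_code = V_min + k × range/2^14 = -0.55 + 9874 × 1.1/16384 = 0.11292724609 V.
V_in − V_code = 0.11294318 − (0.11292724609) = +15.9 µV.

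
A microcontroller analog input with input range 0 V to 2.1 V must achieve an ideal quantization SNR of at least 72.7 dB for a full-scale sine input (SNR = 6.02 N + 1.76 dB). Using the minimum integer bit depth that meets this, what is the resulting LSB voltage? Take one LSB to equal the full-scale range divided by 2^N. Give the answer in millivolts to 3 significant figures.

V_FS = 2.1 V.
Required N = ⌈(72.7 − 1.76)/6.02⌉ = ⌈11.784⌉ = 12.
One LSB is 2.1 V / 4096 = 0.513 mV.

0.513 mV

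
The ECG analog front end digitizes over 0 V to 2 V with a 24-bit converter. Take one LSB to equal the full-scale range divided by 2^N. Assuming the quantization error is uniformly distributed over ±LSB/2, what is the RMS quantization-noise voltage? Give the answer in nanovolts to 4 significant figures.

Full-scale range = 2 V.
Step size = 2/16777216 V = 119.209 nV.
For a uniform distribution on [−LSB/2, +LSB/2], V_rms = LSB/√12 = 119.209 nV/3.4641 = 34.41 nV.

34.41 nV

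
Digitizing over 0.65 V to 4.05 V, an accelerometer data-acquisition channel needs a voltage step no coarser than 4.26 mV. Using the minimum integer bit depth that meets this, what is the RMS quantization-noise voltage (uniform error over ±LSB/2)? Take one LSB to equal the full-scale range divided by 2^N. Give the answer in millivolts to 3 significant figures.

Full-scale range = 4.05 V − (0.65 V) = 3.4 V.
Need 2^N ≥ 3.4 V / 4.26 mV = 798.1 → N_min = 10.
Step size = 3.4/1024 V = 3.3203 mV.
σ_q = LSB/√12 = 3.3203 mV/3.4641 = 0.958 mV.

0.958 mV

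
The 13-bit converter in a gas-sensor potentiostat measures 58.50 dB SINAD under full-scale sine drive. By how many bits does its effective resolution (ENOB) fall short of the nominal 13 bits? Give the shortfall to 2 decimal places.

3.57 bits

Effective bits = (58.50 − 1.76)/6.02 = 9.4252.
13 − 9.4252 = 3.57 bits below nominal.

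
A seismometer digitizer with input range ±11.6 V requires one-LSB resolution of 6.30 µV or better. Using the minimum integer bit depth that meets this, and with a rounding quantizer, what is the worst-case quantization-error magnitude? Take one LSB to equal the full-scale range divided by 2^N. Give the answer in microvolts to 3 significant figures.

Range = 11.6 − (-11.6) = 23.2 V.
Need 2^N ≥ 23.2 V / 6.30 µV = 3.683e6 → N_min = 22.
LSB = 23.2 V ÷ 2^22 = 23.2/4194304 V = 5.5313 µV.
Half an LSB is 2.77 µV.

2.77 µV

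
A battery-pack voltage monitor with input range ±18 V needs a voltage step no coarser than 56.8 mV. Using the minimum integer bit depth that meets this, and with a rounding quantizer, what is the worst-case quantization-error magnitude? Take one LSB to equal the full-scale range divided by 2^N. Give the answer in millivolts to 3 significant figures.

17.6 mV

Full-scale range = 18 V − (-18 V) = 36 V.
Need 2^N ≥ 36 V / 56.8 mV = 633.8 → N_min = 10.
Step size = 36/1024 V = 35.156 mV.
Max error for round-to-nearest is LSB/2 = 17.6 mV.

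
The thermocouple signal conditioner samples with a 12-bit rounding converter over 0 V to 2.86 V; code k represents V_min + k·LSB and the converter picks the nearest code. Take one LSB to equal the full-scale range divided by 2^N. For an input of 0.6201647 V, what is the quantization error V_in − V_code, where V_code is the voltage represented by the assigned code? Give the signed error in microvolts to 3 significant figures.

Full-scale range = 2.86 V. LSB = 2.86 V / 2^12 ≈ 0.6982 mV.
(0.6201647 − (0)) / LSB = 0.6201647 × 4096/2.86 = 888.1799. Nearest integer: k = 888.
V_code = V_min + k × range/2^12 = 0 + 888 × 2.86/4096 = 0.6200390625 V.
Error = V_in − V_code = 0.6201647 − (0.6200390625) = +126 µV.

+126 µV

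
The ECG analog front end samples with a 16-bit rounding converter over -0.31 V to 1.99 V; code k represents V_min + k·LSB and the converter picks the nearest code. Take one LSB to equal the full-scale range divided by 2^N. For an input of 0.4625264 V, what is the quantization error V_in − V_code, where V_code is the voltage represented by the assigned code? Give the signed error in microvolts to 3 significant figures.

Span: 1.99 V − (-0.31 V) = 2.3 V. LSB = 2.3 V / 2^16 ≈ 35.10 µV.
(0.4625264 − (-0.31)) / LSB = 0.7725264 × 65536/2.3 = 22012.3001. Nearest integer: k = 22012.
V_code = -0.31 + (22012/65536) × 2.3 = 0.46251586914 V.
Error = V_in − V_code = 0.4625264 − (0.46251586914) = +10.5 µV.

+10.5 µV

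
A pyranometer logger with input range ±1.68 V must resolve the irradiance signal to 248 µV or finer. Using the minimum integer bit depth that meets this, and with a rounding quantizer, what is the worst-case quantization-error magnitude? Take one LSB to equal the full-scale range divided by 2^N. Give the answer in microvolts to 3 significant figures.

103 µV

Span: 1.68 V − (-1.68 V) = 3.36 V.
Required number of levels: 3.36/248 µV = 13548; smallest N with 2^N ≥ that is 14.
LSB = 3.36 V ÷ 2^14 = 3.36/16384 V = 205.08 µV.
Max error for round-to-nearest is LSB/2 = 103 µV.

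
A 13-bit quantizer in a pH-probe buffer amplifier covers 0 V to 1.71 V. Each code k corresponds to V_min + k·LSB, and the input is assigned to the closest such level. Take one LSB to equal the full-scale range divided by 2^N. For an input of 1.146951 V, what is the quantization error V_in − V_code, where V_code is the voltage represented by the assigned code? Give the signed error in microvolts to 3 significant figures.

−76.6 µV

V_FS = 1.71 V. LSB = 1.71 V / 2^13 ≈ 208.7 µV.
Position in LSBs: (1.146951 − (0)) × 8192/1.71 = 5494.6331; rounding gives k = 5495.
Reconstructed level: 0 + 5495 × 1.71/8192 V = 1.147027588 V.
Error = V_in − V_code = 1.146951 − (1.147027588) = −76.6 µV.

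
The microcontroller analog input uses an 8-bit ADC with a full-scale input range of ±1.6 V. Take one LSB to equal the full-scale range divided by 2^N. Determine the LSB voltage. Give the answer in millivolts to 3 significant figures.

Span: 1.6 V − (-1.6 V) = 3.2 V.
Number of codes = 2^8 = 256.
LSB = 3.2 V ÷ 2^8 = 3.2/256 V = 12.5 mV.

12.5 mV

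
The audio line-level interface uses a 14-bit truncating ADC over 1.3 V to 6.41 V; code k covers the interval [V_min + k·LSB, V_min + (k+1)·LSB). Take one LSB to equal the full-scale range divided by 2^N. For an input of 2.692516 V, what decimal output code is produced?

4464

Full-scale range = 6.41 V − (1.3 V) = 5.11 V. LSB = 5.11 V / 2^14 ≈ 311.9 µV.
(V_in − V_min) × 2^14/range = (2.692516 − (1.3)) × 16384/5.11 = 4464.771.
Floor → code = 4464.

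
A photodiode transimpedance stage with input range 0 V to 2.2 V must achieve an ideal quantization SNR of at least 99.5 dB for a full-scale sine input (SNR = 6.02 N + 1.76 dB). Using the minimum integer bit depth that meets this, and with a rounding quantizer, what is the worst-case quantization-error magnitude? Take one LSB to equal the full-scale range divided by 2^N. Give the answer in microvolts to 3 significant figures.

8.39 µV

V_FS = 2.2 V.
N ≥ (99.5 − 1.76)/6.02 = 16.236 → N_min = 17.
LSB = 2.2 V ÷ 2^17 = 2.2/131072 V = 16.785 µV.
|e|_max = LSB/2 = 8.39 µV.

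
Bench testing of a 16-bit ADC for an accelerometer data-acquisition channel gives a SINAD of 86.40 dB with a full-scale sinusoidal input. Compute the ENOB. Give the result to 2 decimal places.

14.06 bits

ENOB = (86.40 − 1.76)/6.02 = 14.0598 bits.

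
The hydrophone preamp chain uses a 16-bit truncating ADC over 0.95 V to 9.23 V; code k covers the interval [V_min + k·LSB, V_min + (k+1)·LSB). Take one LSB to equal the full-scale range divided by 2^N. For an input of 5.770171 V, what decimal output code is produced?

38151

The full-scale span is 9.23 − (0.95) = 8.28 V. LSB = 8.28 V / 2^16 ≈ 126.3 µV.
(V_in − V_min) × 2^16/range = (5.770171 − (0.95)) × 65536/8.28 = 38151.537.
Floor → code = 38151.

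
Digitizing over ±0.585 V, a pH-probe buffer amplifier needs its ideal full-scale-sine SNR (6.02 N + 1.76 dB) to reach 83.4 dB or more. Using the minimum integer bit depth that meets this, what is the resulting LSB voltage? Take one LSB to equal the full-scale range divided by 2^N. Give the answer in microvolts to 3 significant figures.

Full-scale range = 0.585 V − (-0.585 V) = 1.17 V.
Solving 6.02 N ≥ 83.4 − 1.76: N ≥ 13.561. Round up → N = 14.
Step size = 1.17/16384 V = 71.4 µV.

71.4 µV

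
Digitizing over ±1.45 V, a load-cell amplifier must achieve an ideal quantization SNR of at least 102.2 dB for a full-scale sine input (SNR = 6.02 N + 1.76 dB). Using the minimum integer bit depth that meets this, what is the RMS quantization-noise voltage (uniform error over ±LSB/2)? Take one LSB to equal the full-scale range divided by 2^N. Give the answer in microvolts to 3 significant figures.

6.39 µV

The full-scale span is 1.45 − (-1.45) = 2.9 V.
6.02 N + 1.76 ≥ 102.2 gives N ≥ 16.684, so the minimum integer is 17.
LSB = 2.9 V / 2^17 = 22.125 µV.
RMS noise = LSB/√12 = 6.39 µV.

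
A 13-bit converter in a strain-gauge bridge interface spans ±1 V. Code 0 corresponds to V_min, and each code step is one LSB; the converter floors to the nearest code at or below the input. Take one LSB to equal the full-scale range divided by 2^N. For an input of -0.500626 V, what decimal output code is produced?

The full-scale span is 1 − (-1) = 2 V. LSB = 2 V / 2^13 ≈ 244.1 µV.
code = ⌊(V_in − V_min)/LSB⌋ = ⌊(V_in − V_min) × 2^13 / range⌋
     = ⌊(-0.500626 − (-1)) × 8192 / 2⌋ = ⌊0.499374 × 8192/2⌋
     = ⌊2045.436⌋ = 2045.

2045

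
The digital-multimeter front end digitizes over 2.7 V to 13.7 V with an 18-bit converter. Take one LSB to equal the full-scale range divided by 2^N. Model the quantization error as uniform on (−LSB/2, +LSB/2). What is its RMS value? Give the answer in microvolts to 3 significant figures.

12.1 µV

Range = 13.7 − (2.7) = 11 V.
Step size = 11/262144 V = 41.962 µV.
V_rms = LSB/√12 = 41.962 µV / √12 = 12.1 µV.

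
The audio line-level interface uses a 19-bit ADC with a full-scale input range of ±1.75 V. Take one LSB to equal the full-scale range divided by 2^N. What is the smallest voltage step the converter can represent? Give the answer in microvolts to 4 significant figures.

Span: 1.75 V − (-1.75 V) = 3.5 V.
2^19 = 524288 levels.
LSB = 3.5 V / 2^19 = 6.676 µV.

6.676 µV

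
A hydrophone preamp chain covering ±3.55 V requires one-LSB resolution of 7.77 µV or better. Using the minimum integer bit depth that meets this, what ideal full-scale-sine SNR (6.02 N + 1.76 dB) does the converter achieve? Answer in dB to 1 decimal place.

The full-scale span is 3.55 − (-3.55) = 7.1 V.
Need 2^N ≥ 7.1 V / 7.77 µV = 913800 → N_min = 20.
SNR = 6.02 × 20 + 1.76 = 122.16 dB.

122.2 dB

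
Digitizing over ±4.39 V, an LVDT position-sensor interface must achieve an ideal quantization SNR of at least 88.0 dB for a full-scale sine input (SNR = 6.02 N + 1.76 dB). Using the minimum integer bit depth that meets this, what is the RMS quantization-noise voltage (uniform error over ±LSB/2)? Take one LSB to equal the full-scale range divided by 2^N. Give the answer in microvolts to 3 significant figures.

Full-scale range = 4.39 V − (-4.39 V) = 8.78 V.
Solving 6.02 N ≥ 88.0 − 1.76: N ≥ 14.326. Round up → N = 15.
Step size = 8.78/32768 V = 267.94 µV.
V_rms = LSB/√12 = 77.3 µV.

77.3 µV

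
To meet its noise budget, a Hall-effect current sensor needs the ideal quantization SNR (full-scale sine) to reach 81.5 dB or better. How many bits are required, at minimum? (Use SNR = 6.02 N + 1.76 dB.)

Solving 6.02 N ≥ 81.5 − 1.76: N ≥ 13.246. Round up → N = 14.

14 bits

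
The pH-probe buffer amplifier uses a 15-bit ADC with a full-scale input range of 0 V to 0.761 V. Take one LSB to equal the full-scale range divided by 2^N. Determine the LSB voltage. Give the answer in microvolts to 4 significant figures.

V_FS = 0.761 V.
There are 2^15 = 32768 steps.
LSB = 0.761 V / 2^15 = 23.22 µV.

23.22 µV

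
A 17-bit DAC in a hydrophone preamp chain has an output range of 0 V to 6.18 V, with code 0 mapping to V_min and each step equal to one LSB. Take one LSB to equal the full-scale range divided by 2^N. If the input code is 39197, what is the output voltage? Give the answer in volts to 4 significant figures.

1.848 V

Span = 6.18 V. LSB = 6.18 V / 2^17.
V_out = V_min + code × LSB = 0 V + 39197 × 6.18 V / 131072
      = 0 + 1.84813 = 1.84813 V.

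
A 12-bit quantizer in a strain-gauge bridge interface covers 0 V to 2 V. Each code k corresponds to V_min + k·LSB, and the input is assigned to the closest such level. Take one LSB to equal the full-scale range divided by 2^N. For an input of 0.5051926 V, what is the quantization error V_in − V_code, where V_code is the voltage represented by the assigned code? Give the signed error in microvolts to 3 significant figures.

−178 µV

Span = 2 V. LSB = 2 V / 2^12 ≈ 488.3 µV.
Position in LSBs: (0.5051926 − (0)) × 4096/2 = 1034.6344; rounding gives k = 1035.
V_code = 0 + (1035/4096) × 2 = 0.5053710938 V.
e = 0.5051926 − (0.5053710938) = −178 µV.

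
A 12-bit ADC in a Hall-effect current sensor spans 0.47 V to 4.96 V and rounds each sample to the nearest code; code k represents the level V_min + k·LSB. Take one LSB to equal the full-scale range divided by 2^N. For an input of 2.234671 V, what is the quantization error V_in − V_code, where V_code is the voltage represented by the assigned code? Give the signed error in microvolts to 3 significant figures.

Full-scale range = 4.96 V − (0.47 V) = 4.49 V. LSB = 4.49 V / 2^12 ≈ 1.096 mV.
(V_in − V_min)/LSB = (2.234671 − (0.47)) × 4096/4.49 = 1609.8201 → nearest code k = 1610.
V_code = V_min + k × range/2^12 = 0.47 + 1610 × 4.49/4096 = 2.234868164 V.
V_in − V_code = 2.234671 − (2.234868164) = −197 µV.

−197 µV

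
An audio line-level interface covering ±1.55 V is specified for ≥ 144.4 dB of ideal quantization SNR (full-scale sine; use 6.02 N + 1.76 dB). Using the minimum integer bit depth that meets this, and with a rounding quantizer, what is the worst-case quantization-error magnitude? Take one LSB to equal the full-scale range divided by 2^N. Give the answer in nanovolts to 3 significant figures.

Range = 1.55 − (-1.55) = 3.1 V.
Solving 6.02 N ≥ 144.4 − 1.76: N ≥ 23.694. Round up → N = 24.
LSB = 3.1 V ÷ 2^24 = 3.1/16777216 V = 184.77 nV.
Max error for round-to-nearest is LSB/2 = 92.4 nV.

92.4 nV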